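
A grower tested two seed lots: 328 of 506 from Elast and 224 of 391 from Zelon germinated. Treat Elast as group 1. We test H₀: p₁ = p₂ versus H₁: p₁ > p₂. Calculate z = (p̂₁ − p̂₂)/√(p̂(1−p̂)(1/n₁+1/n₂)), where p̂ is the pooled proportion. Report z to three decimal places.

p̂₁ = 328/506 ≈ 0.648221, p̂₂ = 224/391 ≈ 0.572890.
Pooled p̂ = (328+224)/(506+391) = 552/897 = 0.615385.
SE = √(0.236686 × 0.00453383) = 0.032758.
z = (0.648221 − 0.572890)/0.032758 = 0.075331/0.032758 = 2.300.
p-value = P(Z > 2.300) ≈ 0.0107.

z = 2.300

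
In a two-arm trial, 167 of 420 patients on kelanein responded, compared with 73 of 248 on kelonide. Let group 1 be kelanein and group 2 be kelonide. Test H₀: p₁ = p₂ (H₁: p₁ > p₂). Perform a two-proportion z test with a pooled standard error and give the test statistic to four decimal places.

z = 2.6876

p̂₁ = 167/420 ≈ 0.397619, p̂₂ = 73/248 ≈ 0.294355.
Pooled p̂ = (167+73)/(420+248) = 240/668 = 0.359281.
SE = √(0.230198 × 0.00641321) = 0.038423.
z = (0.397619 − 0.294355)/0.038423 = 0.103264/0.038423 = 2.6876.
p-value = P(Z > 2.688) ≈ 0.0036.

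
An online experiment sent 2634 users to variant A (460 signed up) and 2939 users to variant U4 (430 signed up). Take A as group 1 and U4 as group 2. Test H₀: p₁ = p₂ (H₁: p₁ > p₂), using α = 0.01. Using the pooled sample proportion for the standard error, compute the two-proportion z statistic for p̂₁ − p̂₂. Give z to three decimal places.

p̂₁ = 460/2634 = 0.17464, p̂₂ = 430/2939 = 0.14631.
Pooled p̂ = (460+430)/(2634+2939) = 890/5573 = 0.15970.
SE = √(p̂(1−p̂)(1/n₁+1/n₂)) = √(0.15970·0.84030·0.000719903) = √(9.66073e-05) = 0.00983.
z = (0.17464 − 0.14631)/0.00983 = 0.02833/0.00983 = 2.882.
p-value = P(Z > 2.882) ≈ 0.0020; since p < α = 0.01, reject H₀.

z = 2.882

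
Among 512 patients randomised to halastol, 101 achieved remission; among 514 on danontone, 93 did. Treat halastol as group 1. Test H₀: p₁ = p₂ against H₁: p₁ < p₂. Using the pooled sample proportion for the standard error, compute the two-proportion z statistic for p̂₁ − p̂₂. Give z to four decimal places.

z = 0.6680

p̂₁ = 101/512 = 0.197266, p̂₂ = 93/514 = 0.180934.
Pooled p̂ = (101+93)/(512+514) = 194/1026 = 0.189084.
SE = √(p̂(1−p̂)(1/n₁+1/n₂)) = √(0.189084·0.810916·0.00389865) = √(0.000597784) = 0.024450.
z = (0.197266 − 0.180934)/0.024450 = 0.016332/0.024450 = 0.6680.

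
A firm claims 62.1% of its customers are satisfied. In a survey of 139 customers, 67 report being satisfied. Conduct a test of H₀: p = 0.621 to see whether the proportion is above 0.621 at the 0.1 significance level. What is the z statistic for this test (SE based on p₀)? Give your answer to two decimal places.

z = -3.38

p̂ = 67/139 ≈ 0.4820.
Standard error under H₀: √(0.621×0.379/139) = 0.0411.
z = (0.4820 − 0.621)/0.0411 = -0.1390/0.0411 = -3.38.
p-value = P(Z > -3.378) ≈ 0.9996; since p > α = 0.1, fail to reject H₀.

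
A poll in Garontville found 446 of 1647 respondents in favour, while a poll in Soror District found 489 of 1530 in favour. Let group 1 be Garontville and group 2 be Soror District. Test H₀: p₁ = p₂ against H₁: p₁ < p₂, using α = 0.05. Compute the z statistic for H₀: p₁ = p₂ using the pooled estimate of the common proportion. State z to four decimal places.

z = -3.0165

p̂₁ = 446/1647 = 0.270795, p̂₂ = 489/1530 = 0.319608.
Pooled p̂ = (446+489)/(1647+1530) = 935/3177 = 0.294303.
SE = √(p̂(1−p̂)(1/n₁+1/n₂)) = √(0.294303·0.705697·0.00126076) = √(0.000261845) = 0.016182.
z = (0.270795 − 0.319608)/0.016182 = -0.048813/0.016182 = -3.0165.
p-value = P(Z < -3.017) ≈ 0.0013; since p < α = 0.05, reject H₀.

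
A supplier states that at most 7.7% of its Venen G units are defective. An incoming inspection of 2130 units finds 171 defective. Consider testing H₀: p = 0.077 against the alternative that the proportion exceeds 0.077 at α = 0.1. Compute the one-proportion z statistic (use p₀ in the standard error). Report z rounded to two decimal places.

z = 0.57

p̂ = 171/2130 = 0.0803.
Under H₀, SE = √(0.077·0.923/2130) = √(3.33667e-05) = 0.0058.
z = (0.0803 − 0.077)/0.0058 = 0.0033/0.0058 = 0.57.
p-value = P(Z > 0.568) ≈ 0.2850; since p > α = 0.1, fail to reject H₀.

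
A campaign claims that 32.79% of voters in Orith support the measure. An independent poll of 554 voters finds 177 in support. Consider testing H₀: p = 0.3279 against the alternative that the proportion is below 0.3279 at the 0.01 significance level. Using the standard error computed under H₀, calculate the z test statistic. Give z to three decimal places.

z = -0.421

p̂ = 177/554 = 0.319495.
Under H₀, SE = √(0.3279·0.6721/554) = √(0.000397801) = 0.019945.
z = (0.319495 − 0.3279)/0.019945 = -0.008405/0.019945 = -0.421.
p-value = P(Z < -0.421) ≈ 0.3367, so at α = 0.01 we fail to reject H₀.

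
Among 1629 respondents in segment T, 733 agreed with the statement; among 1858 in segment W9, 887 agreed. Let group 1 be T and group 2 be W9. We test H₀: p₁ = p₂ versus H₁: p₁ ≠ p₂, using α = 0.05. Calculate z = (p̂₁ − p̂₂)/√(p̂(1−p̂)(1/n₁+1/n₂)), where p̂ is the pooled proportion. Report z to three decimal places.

p̂₁ = 733/1629 ≈ 0.44997, p̂₂ = 887/1858 ≈ 0.47740.
Pooled p̂ = (733+887)/(1629+1858) = 1620/3487 = 0.46458.
SE = √(0.248746 × 0.00115209) = 0.01693.
z = (0.44997 − 0.47740)/0.01693 = -0.02743/0.01693 = -1.620.
p-value = 2·P(Z > 1.620) ≈ 0.1052. With α = 0.05, fail to reject H₀.

z = -1.620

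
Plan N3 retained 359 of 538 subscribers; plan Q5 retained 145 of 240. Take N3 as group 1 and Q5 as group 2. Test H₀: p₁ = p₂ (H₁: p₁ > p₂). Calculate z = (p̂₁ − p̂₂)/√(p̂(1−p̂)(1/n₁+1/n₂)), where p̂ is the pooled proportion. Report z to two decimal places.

z = 1.70

p̂₁ = 359/538 ≈ 0.6673, p̂₂ = 145/240 ≈ 0.6042.
Pooled p̂ = (359+145)/(538+240) = 504/778 = 0.6478.
SE = √(0.228151 × 0.0060254) = 0.0371.
z = (0.6673 − 0.6042)/0.0371 = 0.0631/0.0371 = 1.70.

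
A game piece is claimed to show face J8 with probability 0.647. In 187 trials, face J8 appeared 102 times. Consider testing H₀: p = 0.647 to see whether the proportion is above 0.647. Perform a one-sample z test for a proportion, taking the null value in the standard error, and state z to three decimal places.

z = -2.906

p̂ = 102/187 ≈ 0.54545.
Under H₀, SE = √(0.647·0.353/187) = √(0.00122134) = 0.03495.
z = (0.54545 − 0.647)/0.03495 = -0.10155/0.03495 = -2.906.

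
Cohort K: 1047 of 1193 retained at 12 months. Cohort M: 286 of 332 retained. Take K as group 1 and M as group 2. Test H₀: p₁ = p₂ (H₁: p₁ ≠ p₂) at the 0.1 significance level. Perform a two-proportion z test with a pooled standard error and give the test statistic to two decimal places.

z = 0.79

p̂₁ = 1047/1193 = 0.8776, p̂₂ = 286/332 = 0.8614.
Pooled p̂ = (1047+286)/(1193+332) = 1333/1525 = 0.8741.
SE = √(p̂(1−p̂)(1/n₁+1/n₂)) = √(0.8741·0.1259·0.00385027) = √(0.000423724) = 0.0206.
z = (0.8776 − 0.8614)/0.0206 = 0.0162/0.0206 = 0.79.
Two-sided p-value ≈ 2·Φ(−0.786) = 0.4320, so at α = 0.1 we fail to reject H₀.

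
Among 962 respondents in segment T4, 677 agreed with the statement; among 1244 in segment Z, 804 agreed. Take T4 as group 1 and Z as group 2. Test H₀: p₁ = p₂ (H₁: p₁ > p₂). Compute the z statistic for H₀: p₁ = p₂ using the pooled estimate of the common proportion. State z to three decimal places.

p̂₁ = 677/962 = 0.70374, p̂₂ = 804/1244 = 0.64630.
Pooled p̂ = (677+804)/(962+1244) = 1481/2206 = 0.67135.
SE = √(0.220639 × 0.00184336) = 0.02017.
z = (0.70374 − 0.64630)/0.02017 = 0.05744/0.02017 = 2.848.

z = 2.848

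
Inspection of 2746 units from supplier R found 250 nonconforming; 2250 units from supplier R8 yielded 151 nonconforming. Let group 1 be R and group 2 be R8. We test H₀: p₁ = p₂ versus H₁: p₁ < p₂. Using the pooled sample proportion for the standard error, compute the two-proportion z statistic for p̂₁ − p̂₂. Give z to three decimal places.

z = 3.097

p̂₁ = 250/2746 ≈ 0.091042, p̂₂ = 151/2250 ≈ 0.067111.
Pooled p̂ = (250+151)/(2746+2250) = 401/4996 = 0.080264.
SE = √(0.0738219 × 0.000808611) = 0.007726.
z = (0.091042 − 0.067111)/0.007726 = 0.023931/0.007726 = 3.097.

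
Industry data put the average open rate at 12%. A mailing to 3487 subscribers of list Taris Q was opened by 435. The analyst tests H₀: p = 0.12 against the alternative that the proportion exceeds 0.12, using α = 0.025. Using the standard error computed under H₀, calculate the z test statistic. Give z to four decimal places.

p̂ = 435/3487 = 0.124749.
Standard error under H₀: √(0.12×0.88/3487) = 0.005503.
z = (0.124749 − 0.12)/0.005503 = 0.004749/0.005503 = 0.8630.
p-value = P(Z > 0.863) ≈ 0.1941, so at α = 0.025 we fail to reject H₀.

z = 0.8630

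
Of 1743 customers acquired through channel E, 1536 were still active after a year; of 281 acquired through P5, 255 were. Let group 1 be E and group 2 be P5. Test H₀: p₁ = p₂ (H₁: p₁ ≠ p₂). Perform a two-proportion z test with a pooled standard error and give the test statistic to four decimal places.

p̂₁ = 1536/1743 = 0.881239, p̂₂ = 255/281 = 0.907473.
Pooled p̂ = (1536+255)/(1743+281) = 1791/2024 = 0.884881.
SE = √(p̂(1−p̂)(1/n₁+1/n₂)) = √(0.884881·0.115119·0.00413244) = √(0.000420957) = 0.020517.
z = (0.881239 − 0.907473)/0.020517 = -0.026234/0.020517 = -1.2786.

z = -1.2786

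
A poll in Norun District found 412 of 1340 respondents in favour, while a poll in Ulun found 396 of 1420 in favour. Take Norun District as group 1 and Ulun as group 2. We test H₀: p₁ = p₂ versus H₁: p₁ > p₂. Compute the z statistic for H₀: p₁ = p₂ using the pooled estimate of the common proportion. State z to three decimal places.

z = 1.650

p̂₁ = 412/1340 = 0.30746, p̂₂ = 396/1420 = 0.27887.
Pooled p̂ = (412+396)/(1340+1420) = 808/2760 = 0.29275.
SE = √(p̂(1−p̂)(1/n₁+1/n₂)) = √(0.29275·0.70725·0.00145049) = √(0.000300323) = 0.01733.
z = (0.30746 − 0.27887)/0.01733 = 0.02859/0.01733 = 1.650.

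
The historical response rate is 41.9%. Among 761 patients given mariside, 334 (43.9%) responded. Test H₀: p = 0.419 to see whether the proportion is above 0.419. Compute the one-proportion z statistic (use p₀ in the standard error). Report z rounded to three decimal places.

z = 1.112

p̂ = 334/761 ≈ 0.43890.
Standard error under H₀: √(0.419×0.581/761) = 0.01789.
z = (0.43890 − 0.419)/0.01789 = 0.01990/0.01789 = 1.112.
p-value = P(Z > 1.112) ≈ 0.1330.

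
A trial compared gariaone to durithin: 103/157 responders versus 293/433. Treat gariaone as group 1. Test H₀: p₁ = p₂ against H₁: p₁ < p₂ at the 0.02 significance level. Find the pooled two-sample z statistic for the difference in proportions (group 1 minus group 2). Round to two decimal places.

z = -0.47

p̂₁ = 103/157 ≈ 0.6561, p̂₂ = 293/433 ≈ 0.6767.
Pooled p̂ = (103+293)/(157+433) = 396/590 = 0.6712.
SE = √(p̂(1−p̂)(1/n₁+1/n₂)) = √(0.6712·0.3288·0.0086789) = √(0.00191539) = 0.0438.
z = (0.6561 − 0.6767)/0.0438 = -0.0206/0.0438 = -0.47.
p-value = P(Z < -0.471) ≈ 0.3187, so at α = 0.02 we fail to reject H₀.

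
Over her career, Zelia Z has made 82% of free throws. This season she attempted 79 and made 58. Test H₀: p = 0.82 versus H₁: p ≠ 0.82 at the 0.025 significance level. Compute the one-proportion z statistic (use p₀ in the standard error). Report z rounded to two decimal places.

p̂ = 58/79 ≈ 0.7342.
SE = √(p₀(1−p₀)/n) = √(0.1476/79) = 0.0432.
z = (0.7342 − 0.82)/0.0432 = -0.0858/0.0432 = -1.99.
p-value = 2·P(Z > 1.986) ≈ 0.0471, so at α = 0.025 we fail to reject H₀.

z = -1.99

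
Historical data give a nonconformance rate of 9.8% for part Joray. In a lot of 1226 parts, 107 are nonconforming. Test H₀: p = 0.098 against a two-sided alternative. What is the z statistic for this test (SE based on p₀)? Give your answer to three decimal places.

p̂ = 107/1226 ≈ 0.08728.
Under H₀, SE = √(0.098·0.902/1226) = √(7.21011e-05) = 0.00849.
z = (0.08728 − 0.098)/0.00849 = -0.01072/0.00849 = -1.263.

z = -1.263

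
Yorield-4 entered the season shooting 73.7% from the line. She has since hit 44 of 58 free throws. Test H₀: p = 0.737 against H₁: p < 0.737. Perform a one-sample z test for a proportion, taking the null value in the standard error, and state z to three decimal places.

z = 0.374

p̂ = 44/58 ≈ 0.75862.
SE = √(p₀(1−p₀)/n) = √(0.19383/58) = 0.05781.
z = (0.75862 − 0.737)/0.05781 = 0.02162/0.05781 = 0.374.
p-value = P(Z < 0.374) ≈ 0.6458.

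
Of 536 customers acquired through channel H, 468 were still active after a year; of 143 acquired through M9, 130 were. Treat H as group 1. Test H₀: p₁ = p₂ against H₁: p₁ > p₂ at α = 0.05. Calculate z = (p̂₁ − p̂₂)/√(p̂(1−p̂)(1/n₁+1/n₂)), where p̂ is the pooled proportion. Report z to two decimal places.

p̂₁ = 468/536 ≈ 0.8731, p̂₂ = 130/143 ≈ 0.9091.
Pooled p̂ = (468+130)/(536+143) = 598/679 = 0.8807.
SE = √(p̂(1−p̂)(1/n₁+1/n₂)) = √(0.8807·0.1193·0.00885868) = √(0.000930713) = 0.0305.
z = (0.8731 − 0.9091)/0.0305 = -0.0360/0.0305 = -1.18.
p-value = P(Z > -1.179) ≈ 0.8807. With α = 0.05, fail to reject H₀.

z = -1.18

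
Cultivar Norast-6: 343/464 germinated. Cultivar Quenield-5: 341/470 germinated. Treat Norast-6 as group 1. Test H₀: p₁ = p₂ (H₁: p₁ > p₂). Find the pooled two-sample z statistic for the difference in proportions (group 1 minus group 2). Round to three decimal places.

z = 0.473

p̂₁ = 343/464 ≈ 0.73922, p̂₂ = 341/470 ≈ 0.72553.
Pooled p̂ = (343+341)/(464+470) = 684/934 = 0.73233.
SE = √(0.196021 × 0.00428283) = 0.02897.
z = (0.73922 − 0.72553)/0.02897 = 0.01369/0.02897 = 0.473.
p-value = P(Z > 0.473) ≈ 0.3183.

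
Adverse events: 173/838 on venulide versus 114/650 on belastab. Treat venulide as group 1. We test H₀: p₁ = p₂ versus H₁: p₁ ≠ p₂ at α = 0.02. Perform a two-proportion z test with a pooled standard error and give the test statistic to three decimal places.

p̂₁ = 173/838 ≈ 0.20644, p̂₂ = 114/650 ≈ 0.17538.
Pooled p̂ = (173+114)/(838+650) = 287/1488 = 0.19288.
SE = √(0.155675 × 0.00273178) = 0.02062.
z = (0.20644 − 0.17538)/0.02062 = 0.03106/0.02062 = 1.506.
Two-sided p-value ≈ 2·Φ(−1.506) = 0.1320, so at α = 0.02 we fail to reject H₀.

z = 1.506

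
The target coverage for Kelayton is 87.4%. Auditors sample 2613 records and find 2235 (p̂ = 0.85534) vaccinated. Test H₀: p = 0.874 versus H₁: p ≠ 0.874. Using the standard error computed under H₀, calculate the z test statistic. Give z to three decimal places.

z = -2.875

p̂ = 2235/2613 = 0.85534.
Under H₀, SE = √(0.874·0.126/2613) = √(4.21447e-05) = 0.00649.
z = (0.85534 − 0.874)/0.00649 = -0.01866/0.00649 = -2.875.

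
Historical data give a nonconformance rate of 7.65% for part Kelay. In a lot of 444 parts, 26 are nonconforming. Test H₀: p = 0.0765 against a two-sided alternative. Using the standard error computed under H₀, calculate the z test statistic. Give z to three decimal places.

z = -1.422

p̂ = 26/444 = 0.058559.
Under H₀, SE = √(0.0765·0.9235/444) = √(0.000159117) = 0.012614.
z = (0.058559 − 0.0765)/0.012614 = -0.017941/0.012614 = -1.422.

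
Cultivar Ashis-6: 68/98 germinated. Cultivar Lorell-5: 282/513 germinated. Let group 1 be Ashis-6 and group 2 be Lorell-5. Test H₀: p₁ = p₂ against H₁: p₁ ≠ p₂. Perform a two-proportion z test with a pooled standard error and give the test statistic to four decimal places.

p̂₁ = 68/98 ≈ 0.693878, p̂₂ = 282/513 ≈ 0.549708.
Pooled p̂ = (68+282)/(98+513) = 350/611 = 0.572831.
SE = √(p̂(1−p̂)(1/n₁+1/n₂)) = √(0.572831·0.427169·0.0121534) = √(0.00297388) = 0.054533.
z = (0.693878 − 0.549708)/0.054533 = 0.144170/0.054533 = 2.6437.
Two-sided p-value ≈ 2·Φ(−2.644) = 0.0082.

z = 2.6437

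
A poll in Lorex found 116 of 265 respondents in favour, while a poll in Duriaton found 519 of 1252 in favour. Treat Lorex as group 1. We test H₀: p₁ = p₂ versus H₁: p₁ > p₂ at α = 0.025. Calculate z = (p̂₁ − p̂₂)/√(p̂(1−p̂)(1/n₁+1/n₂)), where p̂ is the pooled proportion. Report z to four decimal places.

z = 0.6955

p̂₁ = 116/265 ≈ 0.437736, p̂₂ = 519/1252 ≈ 0.414537.
Pooled p̂ = (116+519)/(265+1252) = 635/1517 = 0.418589.
SE = √(p̂(1−p̂)(1/n₁+1/n₂)) = √(0.418589·0.581411·0.00457231) = √(0.00111277) = 0.033358.
z = (0.437736 − 0.414537)/0.033358 = 0.023199/0.033358 = 0.6955.
p-value = P(Z > 0.695) ≈ 0.2434. With α = 0.025, fail to reject H₀.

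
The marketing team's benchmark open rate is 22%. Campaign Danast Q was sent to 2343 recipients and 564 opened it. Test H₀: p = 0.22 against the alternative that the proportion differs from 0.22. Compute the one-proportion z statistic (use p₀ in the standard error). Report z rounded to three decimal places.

z = 2.421

p̂ = 564/2343 ≈ 0.24072.
Standard error under H₀: √(0.22×0.78/2343) = 0.00856.
z = (0.24072 − 0.22)/0.00856 = 0.02072/0.00856 = 2.421.
Two-sided p-value ≈ 2·Φ(−2.421) = 0.0155.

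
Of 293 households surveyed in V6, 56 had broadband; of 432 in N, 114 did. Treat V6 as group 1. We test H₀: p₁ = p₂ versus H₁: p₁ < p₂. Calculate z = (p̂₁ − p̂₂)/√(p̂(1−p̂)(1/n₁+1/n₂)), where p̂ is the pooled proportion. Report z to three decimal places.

z = -2.269

p̂₁ = 56/293 = 0.19113, p̂₂ = 114/432 = 0.26389.
Pooled p̂ = (56+114)/(293+432) = 170/725 = 0.23448.
SE = √(0.179501 × 0.00572778) = 0.03206.
z = (0.19113 − 0.26389)/0.03206 = -0.07276/0.03206 = -2.269.
p-value = P(Z < -2.269) ≈ 0.0116.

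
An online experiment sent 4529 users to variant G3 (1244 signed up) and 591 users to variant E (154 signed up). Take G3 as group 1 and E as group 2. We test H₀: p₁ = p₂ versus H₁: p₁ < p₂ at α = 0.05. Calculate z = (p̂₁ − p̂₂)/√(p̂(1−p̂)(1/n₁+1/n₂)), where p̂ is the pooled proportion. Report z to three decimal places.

z = 0.724

p̂₁ = 1244/4529 ≈ 0.274674, p̂₂ = 154/591 ≈ 0.260575.
Pooled p̂ = (1244+154)/(4529+591) = 1398/5120 = 0.273047.
SE = √(0.198492 × 0.00191285) = 0.019486.
z = (0.274674 − 0.260575)/0.019486 = 0.014099/0.019486 = 0.724.
p-value = P(Z < 0.724) ≈ 0.7653. With α = 0.05, fail to reject H₀.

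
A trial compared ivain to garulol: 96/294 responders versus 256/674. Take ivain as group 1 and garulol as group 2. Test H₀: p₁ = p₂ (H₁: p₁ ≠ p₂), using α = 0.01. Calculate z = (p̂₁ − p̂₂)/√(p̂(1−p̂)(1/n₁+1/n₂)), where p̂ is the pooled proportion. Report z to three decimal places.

z = -1.585

p̂₁ = 96/294 = 0.32653, p̂₂ = 256/674 = 0.37982.
Pooled p̂ = (96+256)/(294+674) = 352/968 = 0.36364.
SE = √(0.231405 × 0.00488504) = 0.03362.
z = (0.32653 − 0.37982)/0.03362 = -0.05329/0.03362 = -1.585.
Two-sided p-value ≈ 2·Φ(−1.585) = 0.1130; since p > α = 0.01, fail to reject H₀.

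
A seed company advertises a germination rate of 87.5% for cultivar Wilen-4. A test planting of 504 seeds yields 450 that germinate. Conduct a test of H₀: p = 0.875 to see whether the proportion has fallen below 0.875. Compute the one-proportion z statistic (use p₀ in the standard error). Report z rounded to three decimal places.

p̂ = 450/504 = 0.89286.
SE = √(p₀(1−p₀)/n) = √(0.10938/504) = 0.01473.
z = (0.89286 − 0.875)/0.01473 = 0.01786/0.01473 = 1.212.
p-value = P(Z < 1.212) ≈ 0.8873.

z = 1.212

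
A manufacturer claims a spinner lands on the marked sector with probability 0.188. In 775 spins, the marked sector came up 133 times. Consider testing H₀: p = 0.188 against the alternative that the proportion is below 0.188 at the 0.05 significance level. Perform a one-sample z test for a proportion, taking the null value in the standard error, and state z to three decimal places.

p̂ = 133/775 = 0.17161.
Standard error under H₀: √(0.188×0.812/775) = 0.01403.
z = (0.17161 − 0.188)/0.01403 = -0.01639/0.01403 = -1.168.
p-value = P(Z < -1.168) ≈ 0.1215. With α = 0.05, fail to reject H₀.

z = -1.168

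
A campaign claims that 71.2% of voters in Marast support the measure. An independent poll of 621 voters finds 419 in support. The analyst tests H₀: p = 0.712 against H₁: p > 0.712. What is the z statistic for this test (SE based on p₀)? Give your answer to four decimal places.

p̂ = 419/621 = 0.674718.
SE = √(p₀(1−p₀)/n) = √(0.20506/621) = 0.018171.
z = (0.674718 − 0.712)/0.018171 = -0.037282/0.018171 = -2.0517.
p-value = P(Z > -2.052) ≈ 0.9799.

z = -2.0517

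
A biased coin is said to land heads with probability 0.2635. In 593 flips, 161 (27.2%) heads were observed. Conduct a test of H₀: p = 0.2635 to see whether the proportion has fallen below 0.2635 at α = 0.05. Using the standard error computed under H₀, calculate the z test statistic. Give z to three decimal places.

z = 0.442

p̂ = 161/593 ≈ 0.27150.
Under H₀, SE = √(0.2635·0.7365/593) = √(0.000327264) = 0.01809.
z = (0.27150 − 0.2635)/0.01809 = 0.00800/0.01809 = 0.442.
p-value = P(Z < 0.442) ≈ 0.6709; since p > α = 0.05, fail to reject H₀.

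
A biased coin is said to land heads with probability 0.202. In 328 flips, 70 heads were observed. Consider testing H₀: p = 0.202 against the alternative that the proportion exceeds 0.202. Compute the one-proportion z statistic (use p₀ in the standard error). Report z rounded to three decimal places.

p̂ = 70/328 = 0.21341.
Standard error under H₀: √(0.202×0.798/328) = 0.02217.
z = (0.21341 − 0.202)/0.02217 = 0.01141/0.02217 = 0.515.

z = 0.515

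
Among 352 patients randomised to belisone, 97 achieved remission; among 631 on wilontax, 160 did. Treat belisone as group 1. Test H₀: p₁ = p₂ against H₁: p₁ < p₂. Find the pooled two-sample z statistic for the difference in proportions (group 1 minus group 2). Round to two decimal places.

z = 0.75

p̂₁ = 97/352 = 0.2756, p̂₂ = 160/631 = 0.2536.
Pooled p̂ = (97+160)/(352+631) = 257/983 = 0.2614.
SE = √(p̂(1−p̂)(1/n₁+1/n₂)) = √(0.2614·0.7386·0.0044257) = √(0.000854563) = 0.0292.
z = (0.2756 − 0.2536)/0.0292 = 0.0220/0.0292 = 0.75.
p-value = P(Z < 0.753) ≈ 0.7742.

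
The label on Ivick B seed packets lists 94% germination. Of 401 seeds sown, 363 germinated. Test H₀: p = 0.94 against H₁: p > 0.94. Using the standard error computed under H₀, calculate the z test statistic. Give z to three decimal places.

z = -2.931

p̂ = 363/401 = 0.90524.
Under H₀, SE = √(0.94·0.06/401) = √(0.000140648) = 0.01186.
z = (0.90524 − 0.94)/0.01186 = -0.03476/0.01186 = -2.931.
p-value = P(Z > -2.931) ≈ 0.9983.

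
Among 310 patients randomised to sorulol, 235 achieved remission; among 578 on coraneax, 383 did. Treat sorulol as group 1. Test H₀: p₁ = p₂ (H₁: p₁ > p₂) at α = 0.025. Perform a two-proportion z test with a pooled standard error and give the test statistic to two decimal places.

p̂₁ = 235/310 ≈ 0.7581, p̂₂ = 383/578 ≈ 0.6626.
Pooled p̂ = (235+383)/(310+578) = 618/888 = 0.6959.
SE = √(p̂(1−p̂)(1/n₁+1/n₂)) = √(0.6959·0.3041·0.00495591) = √(0.0010487) = 0.0324.
z = (0.7581 − 0.6626)/0.0324 = 0.0955/0.0324 = 2.95.
p-value = P(Z > 2.947) ≈ 0.0016; since p < α = 0.025, reject H₀.

z = 2.95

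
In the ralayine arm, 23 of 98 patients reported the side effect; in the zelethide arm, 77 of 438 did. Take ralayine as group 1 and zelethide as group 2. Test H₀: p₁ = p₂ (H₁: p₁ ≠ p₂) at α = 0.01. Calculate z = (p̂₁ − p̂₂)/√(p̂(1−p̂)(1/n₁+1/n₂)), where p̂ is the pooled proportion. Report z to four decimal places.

p̂₁ = 23/98 ≈ 0.234694, p̂₂ = 77/438 ≈ 0.175799.
Pooled p̂ = (23+77)/(98+438) = 100/536 = 0.186567.
SE = √(p̂(1−p̂)(1/n₁+1/n₂)) = √(0.186567·0.813433·0.0124872) = √(0.00189505) = 0.043532.
z = (0.234694 − 0.175799)/0.043532 = 0.058895/0.043532 = 1.3529.
p-value = 2·P(Z > 1.353) ≈ 0.1761. With α = 0.01, fail to reject H₀.

z = 1.3529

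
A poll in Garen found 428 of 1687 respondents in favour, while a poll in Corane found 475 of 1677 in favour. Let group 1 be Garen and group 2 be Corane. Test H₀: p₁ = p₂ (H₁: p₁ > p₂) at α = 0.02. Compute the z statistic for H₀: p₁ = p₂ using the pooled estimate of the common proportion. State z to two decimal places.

p̂₁ = 428/1687 ≈ 0.2537, p̂₂ = 475/1677 ≈ 0.2832.
Pooled p̂ = (428+475)/(1687+1677) = 903/3364 = 0.2684.
SE = √(p̂(1−p̂)(1/n₁+1/n₂)) = √(0.2684·0.7316·0.00118907) = √(0.000233504) = 0.0153.
z = (0.2537 − 0.2832)/0.0153 = -0.0295/0.0153 = -1.93.
p-value = P(Z > -1.933) ≈ 0.9734, so at α = 0.02 we fail to reject H₀.

z = -1.93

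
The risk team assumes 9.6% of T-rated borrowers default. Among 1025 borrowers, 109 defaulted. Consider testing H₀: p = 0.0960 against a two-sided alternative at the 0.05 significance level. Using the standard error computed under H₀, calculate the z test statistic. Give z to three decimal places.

p̂ = 109/1025 ≈ 0.10634.
Standard error under H₀: √(0.096×0.904/1025) = 0.00920.
z = (0.10634 − 0.096)/0.00920 = 0.01034/0.00920 = 1.124.
Two-sided p-value ≈ 2·Φ(−1.124) = 0.2611; since p > α = 0.05, fail to reject H₀.

z = 1.124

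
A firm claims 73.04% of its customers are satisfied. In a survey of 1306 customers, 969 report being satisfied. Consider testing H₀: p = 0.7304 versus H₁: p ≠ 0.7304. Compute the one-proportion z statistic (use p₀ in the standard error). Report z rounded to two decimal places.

z = 0.94

p̂ = 969/1306 ≈ 0.7420.
Standard error under H₀: √(0.7304×0.2696/1306) = 0.0123.
z = (0.7420 − 0.7304)/0.0123 = 0.0116/0.0123 = 0.94.
p-value = 2·P(Z > 0.941) ≈ 0.3465.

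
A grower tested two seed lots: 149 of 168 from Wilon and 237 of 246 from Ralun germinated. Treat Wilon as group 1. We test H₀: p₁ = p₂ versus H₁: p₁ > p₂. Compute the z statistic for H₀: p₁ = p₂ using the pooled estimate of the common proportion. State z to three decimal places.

z = -3.044

p̂₁ = 149/168 ≈ 0.886905, p̂₂ = 237/246 ≈ 0.963415.
Pooled p̂ = (149+237)/(168+246) = 386/414 = 0.932367.
SE = √(p̂(1−p̂)(1/n₁+1/n₂)) = √(0.932367·0.067633·0.0100174) = √(0.000631685) = 0.025133.
z = (0.886905 − 0.963415)/0.025133 = -0.076510/0.025133 = -3.044.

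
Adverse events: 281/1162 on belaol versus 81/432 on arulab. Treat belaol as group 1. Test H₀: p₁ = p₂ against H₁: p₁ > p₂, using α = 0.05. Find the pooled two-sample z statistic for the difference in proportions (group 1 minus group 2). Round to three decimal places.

z = 2.301

p̂₁ = 281/1162 ≈ 0.24182, p̂₂ = 81/432 ≈ 0.18750.
Pooled p̂ = (281+81)/(1162+432) = 362/1594 = 0.22710.
SE = √(p̂(1−p̂)(1/n₁+1/n₂)) = √(0.22710·0.77290·0.0031754) = √(0.000557367) = 0.02361.
z = (0.24182 − 0.18750)/0.02361 = 0.05432/0.02361 = 2.301.
p-value = P(Z > 2.301) ≈ 0.0107; since p < α = 0.05, reject H₀.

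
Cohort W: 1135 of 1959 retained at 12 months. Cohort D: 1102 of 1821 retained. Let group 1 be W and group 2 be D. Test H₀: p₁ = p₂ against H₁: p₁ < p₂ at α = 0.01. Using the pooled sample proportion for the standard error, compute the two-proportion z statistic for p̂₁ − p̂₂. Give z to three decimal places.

z = -1.612

p̂₁ = 1135/1959 = 0.579377, p̂₂ = 1102/1821 = 0.605162.
Pooled p̂ = (1135+1102)/(1959+1821) = 2237/3780 = 0.591799.
SE = √(0.241573 × 0.00105961) = 0.015999.
z = (0.579377 − 0.605162)/0.015999 = -0.025785/0.015999 = -1.612.
p-value = P(Z < -1.612) ≈ 0.0535. With α = 0.01, fail to reject H₀.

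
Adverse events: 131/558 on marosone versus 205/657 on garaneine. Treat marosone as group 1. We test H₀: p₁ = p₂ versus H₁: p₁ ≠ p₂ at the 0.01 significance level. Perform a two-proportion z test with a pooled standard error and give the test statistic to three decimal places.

p̂₁ = 131/558 = 0.23477, p̂₂ = 205/657 = 0.31202.
Pooled p̂ = (131+205)/(558+657) = 336/1215 = 0.27654.
SE = √(p̂(1−p̂)(1/n₁+1/n₂)) = √(0.27654·0.72346·0.00331418) = √(0.000663059) = 0.02575.
z = (0.23477 − 0.31202)/0.02575 = -0.07725/0.02575 = -3.000.
p-value = 2·P(Z > 3.000) ≈ 0.0027, so at α = 0.01 we reject H₀.

z = -3.000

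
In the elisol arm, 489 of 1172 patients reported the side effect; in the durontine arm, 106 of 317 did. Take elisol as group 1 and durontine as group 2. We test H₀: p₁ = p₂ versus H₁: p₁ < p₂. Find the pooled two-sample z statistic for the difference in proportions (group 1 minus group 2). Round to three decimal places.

p̂₁ = 489/1172 ≈ 0.41724, p̂₂ = 106/317 ≈ 0.33438.
Pooled p̂ = (489+106)/(1172+317) = 595/1489 = 0.39960.
SE = √(p̂(1−p̂)(1/n₁+1/n₂)) = √(0.39960·0.60040·0.00400782) = √(0.000961552) = 0.03101.
z = (0.41724 − 0.33438)/0.03101 = 0.08286/0.03101 = 2.672.
p-value = P(Z < 2.672) ≈ 0.9962.

z = 2.672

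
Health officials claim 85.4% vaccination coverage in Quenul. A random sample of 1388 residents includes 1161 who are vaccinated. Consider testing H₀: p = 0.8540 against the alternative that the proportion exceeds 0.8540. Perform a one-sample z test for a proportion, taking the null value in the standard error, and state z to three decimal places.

p̂ = 1161/1388 = 0.836455.
SE = √(p₀(1−p₀)/n) = √(0.12468/1388) = 0.009478.
z = (0.836455 − 0.854)/0.009478 = -0.017545/0.009478 = -1.851.
p-value = P(Z > -1.851) ≈ 0.9679.

z = -1.851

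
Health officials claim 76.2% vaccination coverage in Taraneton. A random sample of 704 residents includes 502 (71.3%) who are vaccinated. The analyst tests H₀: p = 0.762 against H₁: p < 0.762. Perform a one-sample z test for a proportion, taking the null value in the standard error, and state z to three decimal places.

z = -3.049

p̂ = 502/704 = 0.71307.
Under H₀, SE = √(0.762·0.238/704) = √(0.000257608) = 0.01605.
z = (0.71307 − 0.762)/0.01605 = -0.04893/0.01605 = -3.049.
p-value = P(Z < -3.049) ≈ 0.0011.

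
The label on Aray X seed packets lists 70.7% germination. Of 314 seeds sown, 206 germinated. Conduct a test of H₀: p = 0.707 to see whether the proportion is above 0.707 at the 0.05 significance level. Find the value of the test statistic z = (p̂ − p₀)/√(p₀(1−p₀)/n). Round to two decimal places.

z = -1.98

p̂ = 206/314 = 0.6561.
SE = √(p₀(1−p₀)/n) = √(0.20715/314) = 0.0257.
z = (0.6561 − 0.707)/0.0257 = -0.0509/0.0257 = -1.98.
p-value = P(Z > -1.984) ≈ 0.9764; since p > α = 0.05, fail to reject H₀.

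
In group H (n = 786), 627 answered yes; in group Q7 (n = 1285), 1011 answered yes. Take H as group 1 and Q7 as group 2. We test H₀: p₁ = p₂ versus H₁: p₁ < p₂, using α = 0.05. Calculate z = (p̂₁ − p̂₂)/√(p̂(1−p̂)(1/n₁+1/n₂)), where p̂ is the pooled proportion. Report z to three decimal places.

z = 0.594

p̂₁ = 627/786 = 0.79771, p̂₂ = 1011/1285 = 0.78677.
Pooled p̂ = (627+1011)/(786+1285) = 1638/2071 = 0.79092.
SE = √(p̂(1−p̂)(1/n₁+1/n₂)) = √(0.79092·0.20908·0.00205047) = √(0.000339075) = 0.01841.
z = (0.79771 − 0.78677)/0.01841 = 0.01094/0.01841 = 0.594.
p-value = P(Z < 0.594) ≈ 0.7238, so at α = 0.05 we fail to reject H₀.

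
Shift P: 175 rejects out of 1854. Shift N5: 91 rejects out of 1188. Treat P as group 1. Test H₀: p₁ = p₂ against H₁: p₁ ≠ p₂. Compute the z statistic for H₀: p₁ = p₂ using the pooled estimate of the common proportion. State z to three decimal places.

p̂₁ = 175/1854 ≈ 0.094391, p̂₂ = 91/1188 ≈ 0.076599.
Pooled p̂ = (175+91)/(1854+1188) = 266/3042 = 0.087442.
SE = √(0.0797963 × 0.00138113) = 0.010498.
z = (0.094391 − 0.076599)/0.010498 = 0.017792/0.010498 = 1.695.

z = 1.695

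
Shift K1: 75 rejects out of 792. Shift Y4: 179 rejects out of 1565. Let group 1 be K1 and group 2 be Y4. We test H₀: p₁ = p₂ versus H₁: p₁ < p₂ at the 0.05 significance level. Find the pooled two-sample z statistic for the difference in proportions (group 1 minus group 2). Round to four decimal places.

z = -1.4554

p̂₁ = 75/792 = 0.094697, p̂₂ = 179/1565 = 0.114377.
Pooled p̂ = (75+179)/(792+1565) = 254/2357 = 0.107764.
SE = √(p̂(1−p̂)(1/n₁+1/n₂)) = √(0.107764·0.892236·0.0019016) = √(0.000182841) = 0.013522.
z = (0.094697 − 0.114377)/0.013522 = -0.019680/0.013522 = -1.4554.
p-value = P(Z < -1.455) ≈ 0.0728, so at α = 0.05 we fail to reject H₀.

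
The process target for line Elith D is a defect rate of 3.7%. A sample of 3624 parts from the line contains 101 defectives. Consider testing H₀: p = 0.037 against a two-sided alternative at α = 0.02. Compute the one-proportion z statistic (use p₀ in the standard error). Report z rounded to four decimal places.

p̂ = 101/3624 = 0.0278698.
SE = √(p₀(1−p₀)/n) = √(0.035631/3624) = 0.0031356.
z = (0.0278698 − 0.037)/0.0031356 = -0.0091302/0.0031356 = -2.9118.
Two-sided p-value ≈ 2·Φ(−2.912) = 0.0036. With α = 0.02, reject H₀.

z = -2.9118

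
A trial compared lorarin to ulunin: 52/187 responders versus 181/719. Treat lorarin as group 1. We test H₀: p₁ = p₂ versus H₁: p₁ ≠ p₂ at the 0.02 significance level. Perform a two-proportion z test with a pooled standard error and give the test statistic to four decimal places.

z = 0.7340

p̂₁ = 52/187 = 0.278075, p̂₂ = 181/719 = 0.251739.
Pooled p̂ = (52+181)/(187+719) = 233/906 = 0.257174.
SE = √(0.191036 × 0.00673841) = 0.035879.
z = (0.278075 − 0.251739)/0.035879 = 0.026336/0.035879 = 0.7340.
Two-sided p-value ≈ 2·Φ(−0.734) = 0.4629; since p > α = 0.02, fail to reject H₀.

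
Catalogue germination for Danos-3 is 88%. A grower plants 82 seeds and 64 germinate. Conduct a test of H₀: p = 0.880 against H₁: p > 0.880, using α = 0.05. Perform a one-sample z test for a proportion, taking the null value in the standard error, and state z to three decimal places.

p̂ = 64/82 ≈ 0.78049.
Standard error under H₀: √(0.88×0.12/82) = 0.03589.
z = (0.78049 − 0.88)/0.03589 = -0.09951/0.03589 = -2.773.
p-value = P(Z > -2.773) ≈ 0.9972; since p > α = 0.05, fail to reject H₀.

z = -2.773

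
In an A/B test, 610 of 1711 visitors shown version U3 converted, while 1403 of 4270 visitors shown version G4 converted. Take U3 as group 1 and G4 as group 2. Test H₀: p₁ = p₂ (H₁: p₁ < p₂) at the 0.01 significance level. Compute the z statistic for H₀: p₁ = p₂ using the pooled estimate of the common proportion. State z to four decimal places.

z = 2.0669

p̂₁ = 610/1711 ≈ 0.3565167, p̂₂ = 1403/4270 ≈ 0.3285714.
Pooled p̂ = (610+1403)/(1711+4270) = 2013/5981 = 0.3365658.
SE = √(p̂(1−p̂)(1/n₁+1/n₂)) = √(0.3365658·0.6634342·0.000818646) = √(0.000182795) = 0.0135202.
z = (0.3565167 − 0.3285714)/0.0135202 = 0.0279453/0.0135202 = 2.0669.
p-value = P(Z < 2.067) ≈ 0.9806. With α = 0.01, fail to reject H₀.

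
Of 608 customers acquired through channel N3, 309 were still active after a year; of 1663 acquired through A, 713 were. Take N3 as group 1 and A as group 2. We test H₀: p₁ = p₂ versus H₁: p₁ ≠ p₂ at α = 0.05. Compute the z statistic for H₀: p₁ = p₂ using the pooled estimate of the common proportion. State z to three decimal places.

z = 3.371

p̂₁ = 309/608 ≈ 0.50822, p̂₂ = 713/1663 ≈ 0.42874.
Pooled p̂ = (309+713)/(608+1663) = 1022/2271 = 0.45002.
SE = √(0.247502 × 0.00224606) = 0.02358.
z = (0.50822 − 0.42874)/0.02358 = 0.07948/0.02358 = 3.371.
p-value = 2·P(Z > 3.371) ≈ 0.0007, so at α = 0.05 we reject H₀.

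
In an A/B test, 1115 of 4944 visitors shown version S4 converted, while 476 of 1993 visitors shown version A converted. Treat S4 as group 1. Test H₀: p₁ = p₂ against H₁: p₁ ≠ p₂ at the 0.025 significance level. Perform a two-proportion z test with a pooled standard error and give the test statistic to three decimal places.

p̂₁ = 1115/4944 = 0.22553, p̂₂ = 476/1993 = 0.23884.
Pooled p̂ = (1115+476)/(4944+1993) = 1591/6937 = 0.22935.
SE = √(p̂(1−p̂)(1/n₁+1/n₂)) = √(0.22935·0.77065·0.000704022) = √(0.000124435) = 0.01116.
z = (0.22553 − 0.23884)/0.01116 = -0.01331/0.01116 = -1.193.
Two-sided p-value ≈ 2·Φ(−1.193) = 0.2328. With α = 0.025, fail to reject H₀.

z = -1.193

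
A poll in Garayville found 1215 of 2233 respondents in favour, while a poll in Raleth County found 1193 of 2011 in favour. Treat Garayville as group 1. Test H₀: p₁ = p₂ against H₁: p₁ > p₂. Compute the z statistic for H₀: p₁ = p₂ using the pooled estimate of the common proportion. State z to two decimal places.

p̂₁ = 1215/2233 = 0.5441, p̂₂ = 1193/2011 = 0.5932.
Pooled p̂ = (1215+1193)/(2233+2011) = 2408/4244 = 0.5674.
SE = √(0.245459 × 0.000945093) = 0.0152.
z = (0.5441 − 0.5932)/0.0152 = -0.0491/0.0152 = -3.23.

z = -3.23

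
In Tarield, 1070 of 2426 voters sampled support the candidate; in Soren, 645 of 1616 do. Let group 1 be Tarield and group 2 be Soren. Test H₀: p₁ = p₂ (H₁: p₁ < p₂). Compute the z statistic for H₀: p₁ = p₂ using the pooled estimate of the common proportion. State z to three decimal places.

z = 2.642

p̂₁ = 1070/2426 = 0.44106, p̂₂ = 645/1616 = 0.39913.
Pooled p̂ = (1070+645)/(2426+1616) = 1715/4042 = 0.42429.
SE = √(0.244269 × 0.00103101) = 0.01587.
z = (0.44106 − 0.39913)/0.01587 = 0.04193/0.01587 = 2.642.
p-value = P(Z < 2.642) ≈ 0.9959.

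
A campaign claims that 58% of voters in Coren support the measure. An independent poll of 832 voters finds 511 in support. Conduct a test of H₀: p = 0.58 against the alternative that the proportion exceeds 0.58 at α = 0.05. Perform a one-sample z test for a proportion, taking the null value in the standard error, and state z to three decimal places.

p̂ = 511/832 = 0.61418.
SE = √(p₀(1−p₀)/n) = √(0.2436/832) = 0.01711.
z = (0.61418 − 0.58)/0.01711 = 0.03418/0.01711 = 1.998.
p-value = P(Z > 1.998) ≈ 0.0229. With α = 0.05, reject H₀.

z = 1.998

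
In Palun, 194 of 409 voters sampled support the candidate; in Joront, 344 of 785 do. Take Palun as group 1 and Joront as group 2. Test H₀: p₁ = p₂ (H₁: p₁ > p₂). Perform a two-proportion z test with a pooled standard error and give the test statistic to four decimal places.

p̂₁ = 194/409 = 0.474328, p̂₂ = 344/785 = 0.438217.
Pooled p̂ = (194+344)/(409+785) = 538/1194 = 0.450586.
SE = √(0.247558 × 0.00371887) = 0.030342.
z = (0.474328 − 0.438217)/0.030342 = 0.036111/0.030342 = 1.1901.
p-value = P(Z > 1.190) ≈ 0.1170.

z = 1.1901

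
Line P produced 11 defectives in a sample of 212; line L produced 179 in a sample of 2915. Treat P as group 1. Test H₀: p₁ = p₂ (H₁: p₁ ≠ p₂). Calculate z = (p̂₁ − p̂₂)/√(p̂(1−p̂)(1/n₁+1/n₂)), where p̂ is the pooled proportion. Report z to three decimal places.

z = -0.560

p̂₁ = 11/212 ≈ 0.05189, p̂₂ = 179/2915 ≈ 0.06141.
Pooled p̂ = (11+179)/(212+2915) = 190/3127 = 0.06076.
SE = √(p̂(1−p̂)(1/n₁+1/n₂)) = √(0.06076·0.93924·0.00506003) = √(0.000288772) = 0.01699.
z = (0.05189 − 0.06141)/0.01699 = -0.00952/0.01699 = -0.560.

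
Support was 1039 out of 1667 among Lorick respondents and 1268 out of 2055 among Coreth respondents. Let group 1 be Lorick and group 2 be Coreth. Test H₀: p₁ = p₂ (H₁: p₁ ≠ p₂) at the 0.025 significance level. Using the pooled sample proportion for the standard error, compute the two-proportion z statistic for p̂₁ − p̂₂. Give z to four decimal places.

z = 0.3902

p̂₁ = 1039/1667 ≈ 0.623275, p̂₂ = 1268/2055 ≈ 0.617032.
Pooled p̂ = (1039+1268)/(1667+2055) = 2307/3722 = 0.619828.
SE = √(p̂(1−p̂)(1/n₁+1/n₂)) = √(0.619828·0.380172·0.0010865) = √(0.000256024) = 0.016001.
z = (0.623275 − 0.617032)/0.016001 = 0.006243/0.016001 = 0.3902.
p-value = 2·P(Z > 0.390) ≈ 0.6964, so at α = 0.025 we fail to reject H₀.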